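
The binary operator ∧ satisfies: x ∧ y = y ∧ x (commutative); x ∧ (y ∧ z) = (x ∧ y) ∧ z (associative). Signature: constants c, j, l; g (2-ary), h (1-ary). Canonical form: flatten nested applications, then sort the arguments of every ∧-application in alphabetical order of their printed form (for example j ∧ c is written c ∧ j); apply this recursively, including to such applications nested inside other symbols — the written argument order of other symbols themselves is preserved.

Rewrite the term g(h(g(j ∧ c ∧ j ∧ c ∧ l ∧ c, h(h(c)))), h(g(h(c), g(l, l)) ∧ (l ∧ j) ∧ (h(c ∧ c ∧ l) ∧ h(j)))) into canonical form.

Work inside:  g(h(c), g(l, l)) ∧ (l ∧ j) ∧ (h(c ∧ c ∧ l) ∧ h(j))
Merge nested applications:  g(h(c), g(l, l)) ∧ l ∧ j ∧ h(c ∧ c ∧ l) ∧ h(j)
Sort arguments:  g(h(c), g(l, l)) ∧ h(c ∧ c ∧ l) ∧ h(j) ∧ j ∧ l
Reassemble:  g(h(g(c ∧ c ∧ c ∧ j ∧ j ∧ l, h(h(c)))), h(g(h(c), g(l, l)) ∧ h(c ∧ c ∧ l) ∧ h(j) ∧ j ∧ l))

Answer: g(h(g(c ∧ c ∧ c ∧ j ∧ j ∧ l, h(h(c)))), h(g(h(c), g(l, l)) ∧ h(c ∧ c ∧ l) ∧ h(j) ∧ j ∧ l))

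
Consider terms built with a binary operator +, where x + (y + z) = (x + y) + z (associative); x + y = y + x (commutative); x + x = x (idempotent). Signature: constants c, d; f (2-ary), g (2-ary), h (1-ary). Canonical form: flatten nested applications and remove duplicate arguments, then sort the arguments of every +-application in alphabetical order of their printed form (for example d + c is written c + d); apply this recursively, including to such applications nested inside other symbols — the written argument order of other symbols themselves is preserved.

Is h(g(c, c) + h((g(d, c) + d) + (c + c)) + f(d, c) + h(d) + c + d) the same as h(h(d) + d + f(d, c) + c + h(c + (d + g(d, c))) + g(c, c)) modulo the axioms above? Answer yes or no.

Answer: yes — both canonical forms are h(c + d + f(d, c) + g(c, c) + h(c + d + g(d, c)) + h(d))

Derivation:
Left:  h(g(c, c) + h((g(d, c) + d) + (c + c)) + f(d, c) + h(d) + c + d)
  Descend into:  g(c, c) + h((g(d, c) + d) + (c + c)) + f(d, c) + h(d) + c + d
  Simplify inside:  h((g(d, c) + d) + (c + c))  →  h(c + d + g(d, c))
  Order the arguments:  c + d + f(d, c) + g(c, c) + h(c + d + g(d, c)) + h(d)
  Put back:  h(c + d + f(d, c) + g(c, c) + h(c + d + g(d, c)) + h(d))
Right:  h(h(d) + d + f(d, c) + c + h(c + (d + g(d, c))) + g(c, c))
  Descend into:  h(d) + d + f(d, c) + c + h(c + (d + g(d, c))) + g(c, c)
  Inside:  h(c + (d + g(d, c)))  →  h(c + d + g(d, c))
  Sort:  c + d + f(d, c) + g(c, c) + h(c + d + g(d, c)) + h(d)
  Put back:  h(c + d + f(d, c) + g(c, c) + h(c + d + g(d, c)) + h(d))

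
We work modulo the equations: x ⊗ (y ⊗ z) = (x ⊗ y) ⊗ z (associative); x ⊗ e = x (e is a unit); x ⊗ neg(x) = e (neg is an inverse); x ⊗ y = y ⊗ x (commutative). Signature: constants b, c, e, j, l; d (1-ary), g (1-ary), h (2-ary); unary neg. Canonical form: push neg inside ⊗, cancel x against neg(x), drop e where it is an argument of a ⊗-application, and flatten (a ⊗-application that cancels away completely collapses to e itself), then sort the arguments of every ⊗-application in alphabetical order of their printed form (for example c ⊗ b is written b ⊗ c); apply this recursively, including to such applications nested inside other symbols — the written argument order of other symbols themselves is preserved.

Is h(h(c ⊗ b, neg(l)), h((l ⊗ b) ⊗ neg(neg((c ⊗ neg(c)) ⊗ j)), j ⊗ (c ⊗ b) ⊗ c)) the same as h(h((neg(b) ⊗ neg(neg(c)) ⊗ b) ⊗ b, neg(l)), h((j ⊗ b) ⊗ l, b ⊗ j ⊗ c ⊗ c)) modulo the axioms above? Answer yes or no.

Answer: yes — both canonical forms are h(h(b ⊗ c, neg(l)), h(b ⊗ j ⊗ l, b ⊗ c ⊗ c ⊗ j))

Derivation:
Left:  h(h(c ⊗ b, neg(l)), h((l ⊗ b) ⊗ neg(neg((c ⊗ neg(c)) ⊗ j)), j ⊗ (c ⊗ b) ⊗ c))
  Work inside:  (l ⊗ b) ⊗ neg(neg((c ⊗ neg(c)) ⊗ j))
  Push neg inside:  distribute neg over ⊗ and collapse double neg
  Cancel inverse pairs:  c cancels
  Collect:  l ⊗ b ⊗ j
  Sort arguments:  b ⊗ j ⊗ l
  Reassemble:  h(h(b ⊗ c, neg(l)), h(b ⊗ j ⊗ l, b ⊗ c ⊗ c ⊗ j))
Right:  h(h((neg(b) ⊗ neg(neg(c)) ⊗ b) ⊗ b, neg(l)), h((j ⊗ b) ⊗ l, b ⊗ j ⊗ c ⊗ c))
  Work inside:  (neg(b) ⊗ neg(neg(c)) ⊗ b) ⊗ b
  Push neg inside:  distribute neg over ⊗ and collapse double neg
  Combine occurrences:  b ⊗ c
  Rebuild:  h(h(b ⊗ c, neg(l)), h(b ⊗ j ⊗ l, b ⊗ c ⊗ c ⊗ j))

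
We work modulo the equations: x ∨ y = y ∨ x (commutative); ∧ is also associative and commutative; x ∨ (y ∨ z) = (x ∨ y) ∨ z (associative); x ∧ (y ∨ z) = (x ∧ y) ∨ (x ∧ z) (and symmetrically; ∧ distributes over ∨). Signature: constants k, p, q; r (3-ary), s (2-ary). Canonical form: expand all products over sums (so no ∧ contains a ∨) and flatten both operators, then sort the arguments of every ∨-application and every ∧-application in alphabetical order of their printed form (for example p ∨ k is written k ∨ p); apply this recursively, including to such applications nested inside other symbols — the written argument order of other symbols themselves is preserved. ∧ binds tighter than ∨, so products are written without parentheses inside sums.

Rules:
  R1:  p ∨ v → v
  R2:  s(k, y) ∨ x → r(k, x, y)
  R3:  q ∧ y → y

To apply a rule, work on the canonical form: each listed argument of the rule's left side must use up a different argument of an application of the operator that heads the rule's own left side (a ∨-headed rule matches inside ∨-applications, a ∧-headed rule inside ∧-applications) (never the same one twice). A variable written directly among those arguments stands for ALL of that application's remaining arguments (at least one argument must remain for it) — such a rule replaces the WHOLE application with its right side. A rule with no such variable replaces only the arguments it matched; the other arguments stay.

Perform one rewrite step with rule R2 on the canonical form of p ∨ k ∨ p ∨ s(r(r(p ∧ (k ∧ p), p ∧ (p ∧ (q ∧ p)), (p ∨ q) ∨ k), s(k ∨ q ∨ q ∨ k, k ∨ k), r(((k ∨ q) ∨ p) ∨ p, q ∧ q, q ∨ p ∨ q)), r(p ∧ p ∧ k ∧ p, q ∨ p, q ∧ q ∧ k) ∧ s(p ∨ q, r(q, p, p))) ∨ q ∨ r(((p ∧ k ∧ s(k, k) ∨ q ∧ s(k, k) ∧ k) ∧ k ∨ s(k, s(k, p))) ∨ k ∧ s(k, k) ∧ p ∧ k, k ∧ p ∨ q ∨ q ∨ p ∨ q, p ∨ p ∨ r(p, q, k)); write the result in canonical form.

Answer: k ∨ p ∨ p ∨ q ∨ r(r(k, k ∧ k ∧ p ∧ s(k, k) ∨ k ∧ k ∧ p ∧ s(k, k) ∨ k ∧ k ∧ q ∧ s(k, k), s(k, p)), k ∧ p ∨ p ∨ q ∨ q ∨ q, p ∨ p ∨ r(p, q, k)) ∨ s(r(r(k ∧ p ∧ p, p ∧ p ∧ p ∧ q, k ∨ p ∨ q), s(k ∨ k ∨ q ∨ q, k ∨ k), r(k ∨ p ∨ p ∨ q, q ∧ q, p ∨ q ∨ q)), r(k ∧ p ∧ p ∧ p, p ∨ q, k ∧ q ∧ q) ∧ s(p ∨ q, r(q, p, p)))

Derivation:
Canonical form:  k ∨ p ∨ p ∨ q ∨ r(k ∧ k ∧ p ∧ s(k, k) ∨ k ∧ k ∧ p ∧ s(k, k) ∨ k ∧ k ∧ q ∧ s(k, k) ∨ s(k, s(k, p)), k ∧ p ∨ p ∨ q ∨ q ∨ q, p ∨ p ∨ r(p, q, k)) ∨ s(r(r(k ∧ p ∧ p, p ∧ p ∧ p ∧ q, k ∨ p ∨ q), s(k ∨ k ∨ q ∨ q, k ∨ k), r(k ∨ p ∨ p ∨ q, q ∧ q, p ∨ q ∨ q)), r(k ∧ p ∧ p ∧ p, p ∨ q, k ∧ q ∧ q) ∧ s(p ∨ q, r(q, p, p)))
R2 matches:  uses s(k, s(k, p));  x := k ∧ k ∧ p ∧ s(k, k) ∨ k ∧ k ∧ p ∧ s(k, k) ∨ k ∧ k ∧ q ∧ s(k, k), y := s(k, p)
The extension variable absorbs all remaining arguments, so the whole application is rewritten.
Result:  k ∨ p ∨ p ∨ q ∨ r(r(k, k ∧ k ∧ p ∧ s(k, k) ∨ k ∧ k ∧ p ∧ s(k, k) ∨ k ∧ k ∧ q ∧ s(k, k), s(k, p)), k ∧ p ∨ p ∨ q ∨ q ∨ q, p ∨ p ∨ r(p, q, k)) ∨ s(r(r(k ∧ p ∧ p, p ∧ p ∧ p ∧ q, k ∨ p ∨ q), s(k ∨ k ∨ q ∨ q, k ∨ k), r(k ∨ p ∨ p ∨ q, q ∧ q, p ∨ q ∨ q)), r(k ∧ p ∧ p ∧ p, p ∨ q, k ∧ q ∧ q) ∧ s(p ∨ q, r(q, p, p)))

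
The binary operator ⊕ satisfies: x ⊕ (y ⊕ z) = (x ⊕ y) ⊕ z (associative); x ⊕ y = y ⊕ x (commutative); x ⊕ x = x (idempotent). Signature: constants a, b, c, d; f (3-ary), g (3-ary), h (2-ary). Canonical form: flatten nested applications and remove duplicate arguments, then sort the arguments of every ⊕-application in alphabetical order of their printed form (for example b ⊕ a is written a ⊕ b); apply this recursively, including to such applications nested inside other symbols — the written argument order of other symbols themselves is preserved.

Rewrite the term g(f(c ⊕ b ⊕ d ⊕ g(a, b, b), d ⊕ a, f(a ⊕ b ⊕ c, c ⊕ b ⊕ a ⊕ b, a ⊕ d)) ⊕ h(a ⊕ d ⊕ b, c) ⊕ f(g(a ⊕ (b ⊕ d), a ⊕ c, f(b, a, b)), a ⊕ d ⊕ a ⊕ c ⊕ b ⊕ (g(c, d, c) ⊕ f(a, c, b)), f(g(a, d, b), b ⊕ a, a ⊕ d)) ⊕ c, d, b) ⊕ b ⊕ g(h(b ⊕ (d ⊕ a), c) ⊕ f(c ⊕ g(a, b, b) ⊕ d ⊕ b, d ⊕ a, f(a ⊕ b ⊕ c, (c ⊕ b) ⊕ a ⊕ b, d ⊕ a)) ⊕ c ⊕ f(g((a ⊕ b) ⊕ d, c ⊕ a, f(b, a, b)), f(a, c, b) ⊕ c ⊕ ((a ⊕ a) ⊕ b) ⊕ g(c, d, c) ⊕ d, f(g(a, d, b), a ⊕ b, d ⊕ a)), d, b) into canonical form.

Answer: b ⊕ g(c ⊕ f(b ⊕ c ⊕ d ⊕ g(a, b, b), a ⊕ d, f(a ⊕ b ⊕ c, a ⊕ b ⊕ c, a ⊕ d)) ⊕ f(g(a ⊕ b ⊕ d, a ⊕ c, f(b, a, b)), a ⊕ b ⊕ c ⊕ d ⊕ f(a, c, b) ⊕ g(c, d, c), f(g(a, d, b), a ⊕ b, a ⊕ d)) ⊕ h(a ⊕ b ⊕ d, c), d, b)

Derivation:
Inside:  g(f(c ⊕ b ⊕ d ⊕ g(a, b, b), d ⊕ a, f(a ⊕ b ⊕ c, c ⊕ b ⊕ a ⊕ b, a ⊕ d)) ⊕ h(a ⊕ d ⊕ b, c) ⊕ f(g(a ⊕ (b ⊕ d), a ⊕ c, f(b, a, b)), a ⊕ d ⊕ a ⊕ c ⊕ b ⊕ (g(c, d, c) ⊕ f(a, c, b)), f(g(a, d, b), b ⊕ a, a ⊕ d)) ⊕ c, d, b)  →  g(c ⊕ f(b ⊕ c ⊕ d ⊕ g(a, b, b), a ⊕ d, f(a ⊕ b ⊕ c, a ⊕ b ⊕ c, a ⊕ d)) ⊕ f(g(a ⊕ b ⊕ d, a ⊕ c, f(b, a, b)), a ⊕ b ⊕ c ⊕ d ⊕ f(a, c, b) ⊕ g(c, d, c), f(g(a, d, b), a ⊕ b, a ⊕ d)) ⊕ h(a ⊕ b ⊕ d, c), d, b)
Canonicalize subterm:  g(h(b ⊕ (d ⊕ a), c) ⊕ f(c ⊕ g(a, b, b) ⊕ d ⊕ b, d ⊕ a, f(a ⊕ b ⊕ c, (c ⊕ b) ⊕ a ⊕ b, d ⊕ a)) ⊕ c ⊕ f(g((a ⊕ b) ⊕ d, c ⊕ a, f(b, a, b)), f(a, c, b) ⊕ c ⊕ ((a ⊕ a) ⊕ b) ⊕ g(c, d, c) ⊕ d, f(g(a, d, b), a ⊕ b, d ⊕ a)), d, b)  →  g(c ⊕ f(b ⊕ c ⊕ d ⊕ g(a, b, b), a ⊕ d, f(a ⊕ b ⊕ c, a ⊕ b ⊕ c, a ⊕ d)) ⊕ f(g(a ⊕ b ⊕ d, a ⊕ c, f(b, a, b)), a ⊕ b ⊕ c ⊕ d ⊕ f(a, c, b) ⊕ g(c, d, c), f(g(a, d, b), a ⊕ b, a ⊕ d)) ⊕ h(a ⊕ b ⊕ d, c), d, b)
Drop duplicates:  drop duplicate g(c ⊕ f(b ⊕ c ⊕ d ⊕ g(a, b, b), a ⊕ d, f(a ⊕ b ⊕ c, a ⊕ b ⊕ c, a ⊕ d)) ⊕ f(g(a ⊕ b ⊕ d, a ⊕ c, f(b, a, b)), a ⊕ b ⊕ c ⊕ d ⊕ f(a, c, b) ⊕ g(c, d, c), f(g(a, d, b), a ⊕ b, a ⊕ d)) ⊕ h(a ⊕ b ⊕ d, c), d, b)
Order the arguments:  b ⊕ g(c ⊕ f(b ⊕ c ⊕ d ⊕ g(a, b, b), a ⊕ d, f(a ⊕ b ⊕ c, a ⊕ b ⊕ c, a ⊕ d)) ⊕ f(g(a ⊕ b ⊕ d, a ⊕ c, f(b, a, b)), a ⊕ b ⊕ c ⊕ d ⊕ f(a, c, b) ⊕ g(c, d, c), f(g(a, d, b), a ⊕ b, a ⊕ d)) ⊕ h(a ⊕ b ⊕ d, c), d, b)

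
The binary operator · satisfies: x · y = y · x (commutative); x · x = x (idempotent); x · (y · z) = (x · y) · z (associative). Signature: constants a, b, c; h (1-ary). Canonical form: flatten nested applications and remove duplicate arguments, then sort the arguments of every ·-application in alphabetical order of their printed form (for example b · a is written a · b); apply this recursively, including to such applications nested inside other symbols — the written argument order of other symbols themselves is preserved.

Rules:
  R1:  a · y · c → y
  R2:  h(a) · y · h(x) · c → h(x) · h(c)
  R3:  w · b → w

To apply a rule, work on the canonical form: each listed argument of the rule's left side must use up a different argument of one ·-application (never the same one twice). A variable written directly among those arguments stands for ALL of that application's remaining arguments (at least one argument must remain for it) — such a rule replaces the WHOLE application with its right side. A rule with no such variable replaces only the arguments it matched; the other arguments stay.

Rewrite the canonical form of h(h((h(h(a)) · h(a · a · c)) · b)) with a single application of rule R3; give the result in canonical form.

Answer: h(h(h(a · c) · h(h(a))))

Derivation:
Canonical form:  h(h(b · h(a · c) · h(h(a))))
Match R3:  consume b;  w := h(a · c) · h(h(a))
The extension variable absorbs all remaining arguments, so the whole application is rewritten.
Result:  h(h(h(a · c) · h(h(a))))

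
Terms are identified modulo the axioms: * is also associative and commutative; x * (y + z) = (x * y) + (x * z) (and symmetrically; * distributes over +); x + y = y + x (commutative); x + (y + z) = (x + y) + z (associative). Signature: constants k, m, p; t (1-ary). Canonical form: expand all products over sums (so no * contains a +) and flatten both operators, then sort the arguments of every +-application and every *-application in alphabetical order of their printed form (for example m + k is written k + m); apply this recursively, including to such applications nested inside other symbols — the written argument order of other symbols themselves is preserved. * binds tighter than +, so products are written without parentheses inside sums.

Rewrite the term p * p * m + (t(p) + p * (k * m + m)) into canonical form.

Expand products over sums:  m * p * p + t(p) + k * m * p + m * p
Sort:  k * m * p + m * p + m * p * p + t(p)

Answer: k * m * p + m * p + m * p * p + t(p)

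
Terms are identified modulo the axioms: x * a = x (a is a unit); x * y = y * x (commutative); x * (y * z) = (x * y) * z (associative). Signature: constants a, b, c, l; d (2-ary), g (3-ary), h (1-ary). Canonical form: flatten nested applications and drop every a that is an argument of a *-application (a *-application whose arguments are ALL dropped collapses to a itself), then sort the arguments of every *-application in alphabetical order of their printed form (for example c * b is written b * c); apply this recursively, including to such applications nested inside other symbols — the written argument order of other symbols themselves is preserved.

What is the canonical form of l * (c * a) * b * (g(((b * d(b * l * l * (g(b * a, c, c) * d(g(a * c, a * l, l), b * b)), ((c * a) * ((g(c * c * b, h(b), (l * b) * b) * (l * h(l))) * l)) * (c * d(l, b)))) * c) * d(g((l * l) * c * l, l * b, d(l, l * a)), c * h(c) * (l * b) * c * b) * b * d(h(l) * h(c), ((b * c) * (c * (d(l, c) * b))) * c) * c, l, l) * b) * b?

Answer: b * b * b * c * g(b * b * c * c * d(b * d(g(c, l, l), b * b) * g(b, c, c) * l * l, c * c * d(l, b) * g(b * c * c, h(b), b * b * l) * h(l) * l * l) * d(g(c * l * l * l, b * l, d(l, l)), b * b * c * c * h(c) * l) * d(h(c) * h(l), b * b * c * c * c * d(l, c)), l, l) * l

Derivation:
Flatten:  l * c * a * b * g(((b * d(b * l * l * (g(b * a, c, c) * d(g(a * c, a * l, l), b * b)), ((c * a) * ((g(c * c * b, h(b), (l * b) * b) * (l * h(l))) * l)) * (c * d(l, b)))) * c) * d(g((l * l) * c * l, l * b, d(l, l * a)), c * h(c) * (l * b) * c * b) * b * d(h(l) * h(c), ((b * c) * (c * (d(l, c) * b))) * c) * c, l, l) * b * b
Canonicalize subterm:  g(((b * d(b * l * l * (g(b * a, c, c) * d(g(a * c, a * l, l), b * b)), ((c * a) * ((g(c * c * b, h(b), (l * b) * b) * (l * h(l))) * l)) * (c * d(l, b)))) * c) * d(g((l * l) * c * l, l * b, d(l, l * a)), c * h(c) * (l * b) * c * b) * b * d(h(l) * h(c), ((b * c) * (c * (d(l, c) * b))) * c) * c, l, l)  →  g(b * b * c * c * d(b * d(g(c, l, l), b * b) * g(b, c, c) * l * l, c * c * d(l, b) * g(b * c * c, h(b), b * b * l) * h(l) * l * l) * d(g(c * l * l * l, b * l, d(l, l)), b * b * c * c * h(c) * l) * d(h(c) * h(l), b * b * c * c * c * d(l, c)), l, l)
Unit:  drop a
Sort:  b * b * b * c * g(b * b * c * c * d(b * d(g(c, l, l), b * b) * g(b, c, c) * l * l, c * c * d(l, b) * g(b * c * c, h(b), b * b * l) * h(l) * l * l) * d(g(c * l * l * l, b * l, d(l, l)), b * b * c * c * h(c) * l) * d(h(c) * h(l), b * b * c * c * c * d(l, c)), l, l) * l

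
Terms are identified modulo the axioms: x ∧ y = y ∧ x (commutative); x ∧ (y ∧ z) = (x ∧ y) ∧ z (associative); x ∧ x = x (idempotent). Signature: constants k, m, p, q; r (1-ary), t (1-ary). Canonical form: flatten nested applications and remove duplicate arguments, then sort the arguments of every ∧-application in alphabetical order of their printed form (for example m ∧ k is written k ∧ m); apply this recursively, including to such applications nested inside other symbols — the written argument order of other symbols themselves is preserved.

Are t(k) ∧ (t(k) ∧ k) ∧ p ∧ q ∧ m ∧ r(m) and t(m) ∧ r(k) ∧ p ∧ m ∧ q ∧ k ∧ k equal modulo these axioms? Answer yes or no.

Answer: no — k ∧ m ∧ p ∧ q ∧ r(m) ∧ t(k) vs k ∧ m ∧ p ∧ q ∧ r(k) ∧ t(m)

Derivation:
Left:  t(k) ∧ (t(k) ∧ k) ∧ p ∧ q ∧ m ∧ r(m)
  Merge nested applications:  t(k) ∧ t(k) ∧ k ∧ p ∧ q ∧ m ∧ r(m)
  Idempotence:  drop duplicate t(k)
  Order the arguments:  k ∧ m ∧ p ∧ q ∧ r(m) ∧ t(k)
Right:  t(m) ∧ r(k) ∧ p ∧ m ∧ q ∧ k ∧ k
  Deduplicate:  drop duplicate k
  Sort:  k ∧ m ∧ p ∧ q ∧ r(k) ∧ t(m)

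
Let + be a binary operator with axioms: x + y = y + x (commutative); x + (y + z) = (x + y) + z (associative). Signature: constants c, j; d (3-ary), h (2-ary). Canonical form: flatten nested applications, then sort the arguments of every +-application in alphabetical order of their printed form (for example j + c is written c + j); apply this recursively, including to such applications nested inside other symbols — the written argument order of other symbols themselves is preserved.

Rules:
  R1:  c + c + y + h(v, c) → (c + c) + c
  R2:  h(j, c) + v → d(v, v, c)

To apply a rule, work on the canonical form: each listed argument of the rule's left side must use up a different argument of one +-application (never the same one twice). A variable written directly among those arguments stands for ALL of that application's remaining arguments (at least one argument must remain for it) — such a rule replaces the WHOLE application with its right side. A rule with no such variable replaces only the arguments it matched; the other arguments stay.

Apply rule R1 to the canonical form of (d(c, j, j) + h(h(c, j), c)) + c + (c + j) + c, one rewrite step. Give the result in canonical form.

Answer: c + c + c

Derivation:
Canonical form:  c + c + c + d(c, j, j) + h(h(c, j), c) + j
R1 matches:  uses c, c, h(h(c, j), c);  v := h(c, j), y := c + d(c, j, j) + j
The extension variable absorbs all remaining arguments, so the whole application is rewritten.
Giving:  c + c + c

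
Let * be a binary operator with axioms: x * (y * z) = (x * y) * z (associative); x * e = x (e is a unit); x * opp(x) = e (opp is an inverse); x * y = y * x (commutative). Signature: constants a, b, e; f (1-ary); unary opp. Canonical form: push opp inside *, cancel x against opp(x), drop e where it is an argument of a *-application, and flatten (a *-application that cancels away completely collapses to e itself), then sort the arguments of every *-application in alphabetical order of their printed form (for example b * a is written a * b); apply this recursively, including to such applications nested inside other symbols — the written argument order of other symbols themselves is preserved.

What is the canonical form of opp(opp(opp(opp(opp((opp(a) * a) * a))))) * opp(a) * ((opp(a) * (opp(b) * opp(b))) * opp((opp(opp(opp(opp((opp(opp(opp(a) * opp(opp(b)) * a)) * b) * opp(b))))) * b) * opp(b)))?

Answer: opp(a) * opp(a) * opp(a) * opp(b) * opp(b) * opp(b)

Derivation:
Push opp inside:  distribute opp over * and collapse double opp
Combine occurrences:  opp(a) * opp(a) * opp(a) * opp(b) * opp(b) * opp(b)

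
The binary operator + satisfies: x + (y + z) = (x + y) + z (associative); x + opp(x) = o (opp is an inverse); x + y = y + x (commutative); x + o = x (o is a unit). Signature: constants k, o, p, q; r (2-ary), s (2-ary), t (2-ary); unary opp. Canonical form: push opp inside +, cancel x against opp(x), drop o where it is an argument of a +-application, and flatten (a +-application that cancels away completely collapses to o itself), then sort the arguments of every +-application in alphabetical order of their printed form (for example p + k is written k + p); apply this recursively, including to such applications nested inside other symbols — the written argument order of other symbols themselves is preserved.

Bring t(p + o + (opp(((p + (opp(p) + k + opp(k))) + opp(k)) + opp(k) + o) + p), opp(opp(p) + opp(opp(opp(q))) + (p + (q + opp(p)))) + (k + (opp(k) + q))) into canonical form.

Work inside:  opp(opp(p) + opp(opp(opp(q))) + (p + (q + opp(p)))) + (k + (opp(k) + q))
Push opp inside:  distribute opp over + and collapse double opp
Inverses cancel:  k cancels
Combine occurrences:  p + q
Reassemble:  t(k + k + p + p, p + q)

Answer: t(k + k + p + p, p + q)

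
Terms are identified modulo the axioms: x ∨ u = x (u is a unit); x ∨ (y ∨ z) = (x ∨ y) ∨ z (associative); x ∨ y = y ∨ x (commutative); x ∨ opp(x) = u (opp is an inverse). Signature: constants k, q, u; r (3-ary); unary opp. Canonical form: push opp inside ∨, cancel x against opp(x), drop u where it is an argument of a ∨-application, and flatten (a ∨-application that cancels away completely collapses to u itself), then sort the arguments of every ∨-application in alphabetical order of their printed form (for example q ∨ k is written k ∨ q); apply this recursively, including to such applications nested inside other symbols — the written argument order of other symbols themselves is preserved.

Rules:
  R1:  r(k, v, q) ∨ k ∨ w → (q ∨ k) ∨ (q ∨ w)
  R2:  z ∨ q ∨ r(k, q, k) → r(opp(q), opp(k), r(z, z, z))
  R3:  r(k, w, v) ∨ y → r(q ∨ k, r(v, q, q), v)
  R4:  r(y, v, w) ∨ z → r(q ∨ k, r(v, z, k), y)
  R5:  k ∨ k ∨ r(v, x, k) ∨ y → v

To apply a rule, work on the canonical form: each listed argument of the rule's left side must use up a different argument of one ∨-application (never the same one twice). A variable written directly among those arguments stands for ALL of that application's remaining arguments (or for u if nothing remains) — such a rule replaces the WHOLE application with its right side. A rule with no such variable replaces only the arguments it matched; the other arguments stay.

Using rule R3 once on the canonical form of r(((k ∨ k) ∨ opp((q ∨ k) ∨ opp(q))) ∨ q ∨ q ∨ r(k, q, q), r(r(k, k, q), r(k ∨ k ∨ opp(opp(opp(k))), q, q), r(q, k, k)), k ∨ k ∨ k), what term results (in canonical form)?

Canonical form:  r(k ∨ q ∨ q ∨ r(k, q, q), r(r(k, k, q), r(k, q, q), r(q, k, k)), k ∨ k ∨ k)
R3 matches:  uses r(k, q, q);  v := q, w := q, y := k ∨ q ∨ q
Every leftover argument binds to the variable; the entire application is replaced.
Giving:  r(r(k ∨ q, r(q, q, q), q), r(r(k, k, q), r(k, q, q), r(q, k, k)), k ∨ k ∨ k)

Answer: r(r(k ∨ q, r(q, q, q), q), r(r(k, k, q), r(k, q, q), r(q, k, k)), k ∨ k ∨ k)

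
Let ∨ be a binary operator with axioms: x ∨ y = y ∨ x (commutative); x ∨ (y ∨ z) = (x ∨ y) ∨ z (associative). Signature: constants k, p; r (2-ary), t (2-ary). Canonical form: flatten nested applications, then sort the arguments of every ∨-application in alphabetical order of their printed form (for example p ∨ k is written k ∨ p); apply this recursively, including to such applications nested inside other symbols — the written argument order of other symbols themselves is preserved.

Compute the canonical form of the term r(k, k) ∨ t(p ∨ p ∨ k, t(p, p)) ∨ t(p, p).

Simplify inside:  t(p ∨ p ∨ k, t(p, p))  →  t(k ∨ p ∨ p, t(p, p))
Sort arguments:  r(k, k) ∨ t(k ∨ p ∨ p, t(p, p)) ∨ t(p, p)

Answer: r(k, k) ∨ t(k ∨ p ∨ p, t(p, p)) ∨ t(p, p)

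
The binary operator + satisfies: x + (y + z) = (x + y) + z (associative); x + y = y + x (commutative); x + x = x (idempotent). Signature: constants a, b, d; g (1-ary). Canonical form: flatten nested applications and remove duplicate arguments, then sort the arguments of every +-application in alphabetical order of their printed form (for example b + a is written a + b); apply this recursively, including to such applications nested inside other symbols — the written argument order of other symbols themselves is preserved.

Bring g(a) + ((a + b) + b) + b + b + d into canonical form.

Merge nested applications:  g(a) + a + b + b + b + b + d
Deduplicate:  drop duplicate b, b, b
Order the arguments:  a + b + d + g(a)

Answer: a + b + d + g(a)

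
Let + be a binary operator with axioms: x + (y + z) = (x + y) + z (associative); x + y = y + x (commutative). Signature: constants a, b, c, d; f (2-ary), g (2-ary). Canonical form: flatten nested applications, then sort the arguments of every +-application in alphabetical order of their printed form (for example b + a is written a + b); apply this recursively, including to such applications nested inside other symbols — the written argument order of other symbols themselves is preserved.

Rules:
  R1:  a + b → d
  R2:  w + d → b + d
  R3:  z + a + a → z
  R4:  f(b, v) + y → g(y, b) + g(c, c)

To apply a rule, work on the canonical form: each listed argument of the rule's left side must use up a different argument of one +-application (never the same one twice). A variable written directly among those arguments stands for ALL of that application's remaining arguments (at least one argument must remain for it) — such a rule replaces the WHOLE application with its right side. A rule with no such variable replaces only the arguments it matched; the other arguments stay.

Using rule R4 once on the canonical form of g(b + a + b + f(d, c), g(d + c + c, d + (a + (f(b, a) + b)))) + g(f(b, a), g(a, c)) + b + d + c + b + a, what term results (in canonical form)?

Answer: a + b + b + c + d + g(a + b + b + f(d, c), g(c + c + d, g(a + b + d, b) + g(c, c))) + g(f(b, a), g(a, c))

Derivation:
Canonical form:  a + b + b + c + d + g(a + b + b + f(d, c), g(c + c + d, a + b + d + f(b, a))) + g(f(b, a), g(a, c))
Apply R4:  consuming f(b, a);  v := a, y := a + b + d
The extension variable absorbs all remaining arguments, so the whole application is rewritten.
Result:  a + b + b + c + d + g(a + b + b + f(d, c), g(c + c + d, g(a + b + d, b) + g(c, c))) + g(f(b, a), g(a, c))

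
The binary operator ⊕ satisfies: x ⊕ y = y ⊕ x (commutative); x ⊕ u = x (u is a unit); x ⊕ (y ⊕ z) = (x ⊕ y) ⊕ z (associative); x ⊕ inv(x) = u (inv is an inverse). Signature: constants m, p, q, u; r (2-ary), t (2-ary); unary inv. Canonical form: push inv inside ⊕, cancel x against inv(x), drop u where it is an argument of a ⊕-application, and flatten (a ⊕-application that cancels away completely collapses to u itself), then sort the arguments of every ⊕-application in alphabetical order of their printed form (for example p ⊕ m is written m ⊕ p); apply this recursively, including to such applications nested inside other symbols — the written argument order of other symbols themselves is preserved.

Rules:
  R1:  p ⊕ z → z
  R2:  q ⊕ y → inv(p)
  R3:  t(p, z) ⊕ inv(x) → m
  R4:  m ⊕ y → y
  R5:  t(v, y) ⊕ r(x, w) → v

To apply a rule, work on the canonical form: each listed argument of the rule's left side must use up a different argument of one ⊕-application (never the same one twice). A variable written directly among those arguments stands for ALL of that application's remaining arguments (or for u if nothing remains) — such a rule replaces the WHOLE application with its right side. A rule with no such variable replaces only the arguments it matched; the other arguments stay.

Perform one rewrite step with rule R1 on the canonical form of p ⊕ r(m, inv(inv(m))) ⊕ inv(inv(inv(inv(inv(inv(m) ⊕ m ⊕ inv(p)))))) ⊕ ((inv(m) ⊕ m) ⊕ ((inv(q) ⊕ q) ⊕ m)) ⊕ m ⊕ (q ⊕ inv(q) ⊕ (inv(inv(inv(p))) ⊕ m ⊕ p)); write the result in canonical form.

Canonical form:  m ⊕ m ⊕ m ⊕ p ⊕ p ⊕ r(m, m)
Apply R1:  consuming p;  z := m ⊕ m ⊕ m ⊕ p ⊕ r(m, m)
The extension variable absorbs all remaining arguments, so the whole application is rewritten.
Giving:  m ⊕ m ⊕ m ⊕ p ⊕ r(m, m)

Answer: m ⊕ m ⊕ m ⊕ p ⊕ r(m, m)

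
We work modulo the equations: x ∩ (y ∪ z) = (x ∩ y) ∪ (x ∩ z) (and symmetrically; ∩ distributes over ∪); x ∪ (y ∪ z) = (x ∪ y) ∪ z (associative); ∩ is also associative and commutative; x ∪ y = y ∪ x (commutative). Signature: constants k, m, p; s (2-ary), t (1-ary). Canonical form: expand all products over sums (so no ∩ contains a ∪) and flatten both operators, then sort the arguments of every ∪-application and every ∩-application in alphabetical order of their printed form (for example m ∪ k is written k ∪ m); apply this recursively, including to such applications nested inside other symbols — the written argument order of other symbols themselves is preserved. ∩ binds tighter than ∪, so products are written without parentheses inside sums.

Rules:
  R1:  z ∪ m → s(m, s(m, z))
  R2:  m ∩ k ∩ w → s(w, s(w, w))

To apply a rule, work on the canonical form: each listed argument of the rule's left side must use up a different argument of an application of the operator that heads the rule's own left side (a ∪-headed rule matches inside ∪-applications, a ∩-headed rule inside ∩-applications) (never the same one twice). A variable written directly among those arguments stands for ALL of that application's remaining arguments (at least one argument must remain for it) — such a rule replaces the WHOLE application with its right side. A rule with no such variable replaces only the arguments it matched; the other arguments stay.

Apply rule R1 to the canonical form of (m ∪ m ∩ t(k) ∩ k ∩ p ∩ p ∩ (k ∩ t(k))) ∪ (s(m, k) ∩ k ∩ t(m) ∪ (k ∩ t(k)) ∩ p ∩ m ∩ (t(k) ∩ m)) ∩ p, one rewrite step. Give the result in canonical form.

Canonical form:  k ∩ k ∩ m ∩ p ∩ p ∩ t(k) ∩ t(k) ∪ k ∩ m ∩ m ∩ p ∩ p ∩ t(k) ∩ t(k) ∪ k ∩ p ∩ s(m, k) ∩ t(m) ∪ m
R1 matches:  uses m;  z := k ∩ k ∩ m ∩ p ∩ p ∩ t(k) ∩ t(k) ∪ k ∩ m ∩ m ∩ p ∩ p ∩ t(k) ∩ t(k) ∪ k ∩ p ∩ s(m, k) ∩ t(m)
Every leftover argument binds to the variable; the entire application is replaced.
Giving:  s(m, s(m, k ∩ k ∩ m ∩ p ∩ p ∩ t(k) ∩ t(k) ∪ k ∩ m ∩ m ∩ p ∩ p ∩ t(k) ∩ t(k) ∪ k ∩ p ∩ s(m, k) ∩ t(m)))

Answer: s(m, s(m, k ∩ k ∩ m ∩ p ∩ p ∩ t(k) ∩ t(k) ∪ k ∩ m ∩ m ∩ p ∩ p ∩ t(k) ∩ t(k) ∪ k ∩ p ∩ s(m, k) ∩ t(m)))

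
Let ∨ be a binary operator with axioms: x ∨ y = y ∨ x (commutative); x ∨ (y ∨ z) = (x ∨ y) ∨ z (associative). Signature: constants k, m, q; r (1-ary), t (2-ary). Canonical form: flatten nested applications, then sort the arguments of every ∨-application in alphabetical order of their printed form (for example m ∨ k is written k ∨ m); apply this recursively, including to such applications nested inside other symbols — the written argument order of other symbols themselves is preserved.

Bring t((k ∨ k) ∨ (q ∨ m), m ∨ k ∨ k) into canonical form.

Answer: t(k ∨ k ∨ m ∨ q, k ∨ k ∨ m)

Derivation:
Work inside:  (k ∨ k) ∨ (q ∨ m)
Merge nested applications:  k ∨ k ∨ q ∨ m
Order the arguments:  k ∨ k ∨ m ∨ q
Put back:  t(k ∨ k ∨ m ∨ q, k ∨ k ∨ m)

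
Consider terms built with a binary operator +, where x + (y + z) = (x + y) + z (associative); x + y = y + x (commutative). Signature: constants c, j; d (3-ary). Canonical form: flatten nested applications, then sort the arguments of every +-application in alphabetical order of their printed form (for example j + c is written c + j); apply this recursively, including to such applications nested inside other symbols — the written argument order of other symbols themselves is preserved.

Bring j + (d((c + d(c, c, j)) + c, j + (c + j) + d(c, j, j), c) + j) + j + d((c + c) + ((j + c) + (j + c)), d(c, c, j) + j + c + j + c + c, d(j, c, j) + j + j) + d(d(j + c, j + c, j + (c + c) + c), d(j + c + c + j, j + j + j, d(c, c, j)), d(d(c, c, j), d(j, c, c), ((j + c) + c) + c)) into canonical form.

Flatten:  j + d((c + d(c, c, j)) + c, j + (c + j) + d(c, j, j), c) + j + j + d((c + c) + ((j + c) + (j + c)), d(c, c, j) + j + c + j + c + c, d(j, c, j) + j + j) + d(d(j + c, j + c, j + (c + c) + c), d(j + c + c + j, j + j + j, d(c, c, j)), d(d(c, c, j), d(j, c, c), ((j + c) + c) + c))
Canonicalize subterm:  d((c + d(c, c, j)) + c, j + (c + j) + d(c, j, j), c)  →  d(c + c + d(c, c, j), c + d(c, j, j) + j + j, c)
Inside:  d((c + c) + ((j + c) + (j + c)), d(c, c, j) + j + c + j + c + c, d(j, c, j) + j + j)  →  d(c + c + c + c + j + j, c + c + c + d(c, c, j) + j + j, d(j, c, j) + j + j)
Inside:  d(d(j + c, j + c, j + (c + c) + c), d(j + c + c + j, j + j + j, d(c, c, j)), d(d(c, c, j), d(j, c, c), ((j + c) + c) + c))  →  d(d(c + j, c + j, c + c + c + j), d(c + c + j + j, j + j + j, d(c, c, j)), d(d(c, c, j), d(j, c, c), c + c + c + j))
Sort arguments:  d(c + c + c + c + j + j, c + c + c + d(c, c, j) + j + j, d(j, c, j) + j + j) + d(c + c + d(c, c, j), c + d(c, j, j) + j + j, c) + d(d(c + j, c + j, c + c + c + j), d(c + c + j + j, j + j + j, d(c, c, j)), d(d(c, c, j), d(j, c, c), c + c + c + j)) + j + j + j

Answer: d(c + c + c + c + j + j, c + c + c + d(c, c, j) + j + j, d(j, c, j) + j + j) + d(c + c + d(c, c, j), c + d(c, j, j) + j + j, c) + d(d(c + j, c + j, c + c + c + j), d(c + c + j + j, j + j + j, d(c, c, j)), d(d(c, c, j), d(j, c, c), c + c + c + j)) + j + j + j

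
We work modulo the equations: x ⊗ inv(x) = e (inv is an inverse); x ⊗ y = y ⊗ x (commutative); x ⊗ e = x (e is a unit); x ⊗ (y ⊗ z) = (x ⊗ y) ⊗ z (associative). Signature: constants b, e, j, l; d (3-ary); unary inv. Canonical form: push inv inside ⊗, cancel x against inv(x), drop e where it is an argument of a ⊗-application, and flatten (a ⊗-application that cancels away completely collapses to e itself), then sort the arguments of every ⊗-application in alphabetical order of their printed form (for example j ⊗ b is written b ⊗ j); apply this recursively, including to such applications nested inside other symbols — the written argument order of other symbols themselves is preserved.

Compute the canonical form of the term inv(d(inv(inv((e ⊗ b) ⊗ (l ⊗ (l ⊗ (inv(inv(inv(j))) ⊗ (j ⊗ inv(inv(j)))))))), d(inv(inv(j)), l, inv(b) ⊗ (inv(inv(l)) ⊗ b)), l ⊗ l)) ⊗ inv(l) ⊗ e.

Push inv inside:  distribute inv over ⊗ and collapse double inv
Combine occurrences:  inv(d(b ⊗ j ⊗ l ⊗ l, d(j, l, l), l ⊗ l)) ⊗ inv(l)

Answer: inv(d(b ⊗ j ⊗ l ⊗ l, d(j, l, l), l ⊗ l)) ⊗ inv(l)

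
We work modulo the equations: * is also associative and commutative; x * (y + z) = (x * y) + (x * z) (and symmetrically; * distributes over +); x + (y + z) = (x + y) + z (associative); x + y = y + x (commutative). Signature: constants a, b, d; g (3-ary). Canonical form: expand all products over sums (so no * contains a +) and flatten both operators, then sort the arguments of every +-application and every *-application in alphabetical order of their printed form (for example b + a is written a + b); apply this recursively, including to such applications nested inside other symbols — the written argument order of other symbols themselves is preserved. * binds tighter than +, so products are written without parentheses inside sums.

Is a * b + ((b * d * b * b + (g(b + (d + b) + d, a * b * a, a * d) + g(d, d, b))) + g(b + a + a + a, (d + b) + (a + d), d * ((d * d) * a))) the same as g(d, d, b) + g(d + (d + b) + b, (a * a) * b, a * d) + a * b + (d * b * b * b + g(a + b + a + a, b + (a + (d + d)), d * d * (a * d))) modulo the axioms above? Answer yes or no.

Left:  a * b + ((b * d * b * b + (g(b + (d + b) + d, a * b * a, a * d) + g(d, d, b))) + g(b + a + a + a, (d + b) + (a + d), d * ((d * d) * a)))
  Merge nested applications:  a * b + b * b * b * d + g(b + b + d + d, a * a * b, a * d) + g(d, d, b) + g(a + a + a + b, a + b + d + d, a * d * d * d)
  Sort:  a * b + b * b * b * d + g(a + a + a + b, a + b + d + d, a * d * d * d) + g(b + b + d + d, a * a * b, a * d) + g(d, d, b)
Right:  g(d, d, b) + g(d + (d + b) + b, (a * a) * b, a * d) + a * b + (d * b * b * b + g(a + b + a + a, b + (a + (d + d)), d * d * (a * d)))
  Merge nested applications:  g(d, d, b) + g(b + b + d + d, a * a * b, a * d) + a * b + b * b * b * d + g(a + a + a + b, a + b + d + d, a * d * d * d)
  Order the arguments:  a * b + b * b * b * d + g(a + a + a + b, a + b + d + d, a * d * d * d) + g(b + b + d + d, a * a * b, a * d) + g(d, d, b)

Answer: yes — both canonical forms are a * b + b * b * b * d + g(a + a + a + b, a + b + d + d, a * d * d * d) + g(b + b + d + d, a * a * b, a * d) + g(d, d, b)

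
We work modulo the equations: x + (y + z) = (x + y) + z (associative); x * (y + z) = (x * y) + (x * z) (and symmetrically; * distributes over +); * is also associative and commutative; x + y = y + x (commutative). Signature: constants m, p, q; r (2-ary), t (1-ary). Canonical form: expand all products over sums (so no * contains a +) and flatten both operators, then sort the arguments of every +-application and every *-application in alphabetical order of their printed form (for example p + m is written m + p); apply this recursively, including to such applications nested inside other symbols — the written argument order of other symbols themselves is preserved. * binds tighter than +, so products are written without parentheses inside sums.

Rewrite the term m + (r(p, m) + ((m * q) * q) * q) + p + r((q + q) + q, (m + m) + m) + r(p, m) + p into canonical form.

Un-nest:  m + r(p, m) + m * q * q * q + p + r(q + q + q, m + m + m) + r(p, m) + p
Sort arguments:  m + m * q * q * q + p + p + r(p, m) + r(p, m) + r(q + q + q, m + m + m)

Answer: m + m * q * q * q + p + p + r(p, m) + r(p, m) + r(q + q + q, m + m + m)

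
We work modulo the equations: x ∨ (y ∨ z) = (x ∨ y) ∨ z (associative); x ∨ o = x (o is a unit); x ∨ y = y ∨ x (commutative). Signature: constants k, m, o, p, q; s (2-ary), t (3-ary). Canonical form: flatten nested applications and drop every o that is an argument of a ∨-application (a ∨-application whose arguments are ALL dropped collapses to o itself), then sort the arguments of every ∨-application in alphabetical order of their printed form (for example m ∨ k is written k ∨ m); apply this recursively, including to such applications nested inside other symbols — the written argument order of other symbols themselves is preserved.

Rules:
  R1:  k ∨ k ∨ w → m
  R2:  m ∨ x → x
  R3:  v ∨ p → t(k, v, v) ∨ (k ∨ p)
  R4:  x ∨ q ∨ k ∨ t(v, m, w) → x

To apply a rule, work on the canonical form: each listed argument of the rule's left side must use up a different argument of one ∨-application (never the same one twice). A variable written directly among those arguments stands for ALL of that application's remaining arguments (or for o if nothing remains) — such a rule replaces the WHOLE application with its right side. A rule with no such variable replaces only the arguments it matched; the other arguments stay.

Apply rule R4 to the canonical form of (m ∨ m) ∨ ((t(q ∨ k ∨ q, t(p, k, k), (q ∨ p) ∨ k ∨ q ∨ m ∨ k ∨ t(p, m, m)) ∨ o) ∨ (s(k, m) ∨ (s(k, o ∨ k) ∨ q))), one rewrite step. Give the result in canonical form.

Canonical form:  m ∨ m ∨ q ∨ s(k, k) ∨ s(k, m) ∨ t(k ∨ q ∨ q, t(p, k, k), k ∨ k ∨ m ∨ p ∨ q ∨ q ∨ t(p, m, m))
Match R4:  consume k, q, t(p, m, m);  v := p, w := m, x := k ∨ m ∨ p ∨ q
The extension variable absorbs all remaining arguments, so the whole application is rewritten.
New term:  m ∨ m ∨ q ∨ s(k, k) ∨ s(k, m) ∨ t(k ∨ q ∨ q, t(p, k, k), k ∨ m ∨ p ∨ q)

Answer: m ∨ m ∨ q ∨ s(k, k) ∨ s(k, m) ∨ t(k ∨ q ∨ q, t(p, k, k), k ∨ m ∨ p ∨ q)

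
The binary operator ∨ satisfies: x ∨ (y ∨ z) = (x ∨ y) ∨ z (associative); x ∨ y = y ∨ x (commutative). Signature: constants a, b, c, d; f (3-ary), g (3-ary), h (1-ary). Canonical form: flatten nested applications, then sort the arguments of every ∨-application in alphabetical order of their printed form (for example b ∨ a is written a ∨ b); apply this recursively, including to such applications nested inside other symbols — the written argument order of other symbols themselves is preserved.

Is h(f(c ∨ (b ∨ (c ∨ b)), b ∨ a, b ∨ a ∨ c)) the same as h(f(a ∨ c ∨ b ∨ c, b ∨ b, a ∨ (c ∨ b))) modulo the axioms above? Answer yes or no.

Left:  h(f(c ∨ (b ∨ (c ∨ b)), b ∨ a, b ∨ a ∨ c))
  Work inside:  c ∨ (b ∨ (c ∨ b))
  Merge nested applications:  c ∨ b ∨ c ∨ b
  Order the arguments:  b ∨ b ∨ c ∨ c
  Reassemble:  h(f(b ∨ b ∨ c ∨ c, a ∨ b, a ∨ b ∨ c))
Right:  h(f(a ∨ c ∨ b ∨ c, b ∨ b, a ∨ (c ∨ b)))
  Work inside:  a ∨ (c ∨ b)
  Un-nest:  a ∨ c ∨ b
  Sort arguments:  a ∨ b ∨ c
  Reassemble:  h(f(a ∨ b ∨ c ∨ c, b ∨ b, a ∨ b ∨ c))

Answer: no — h(f(b ∨ b ∨ c ∨ c, a ∨ b, a ∨ b ∨ c)) vs h(f(a ∨ b ∨ c ∨ c, b ∨ b, a ∨ b ∨ c))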